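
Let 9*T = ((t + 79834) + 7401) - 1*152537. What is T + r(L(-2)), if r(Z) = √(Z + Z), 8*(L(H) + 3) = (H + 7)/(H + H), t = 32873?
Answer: -32429/9 + I*√101/4 ≈ -3603.2 + 2.5125*I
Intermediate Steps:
L(H) = -3 + (7 + H)/(16*H) (L(H) = -3 + ((H + 7)/(H + H))/8 = -3 + ((7 + H)/((2*H)))/8 = -3 + ((7 + H)*(1/(2*H)))/8 = -3 + ((7 + H)/(2*H))/8 = -3 + (7 + H)/(16*H))
r(Z) = √2*√Z (r(Z) = √(2*Z) = √2*√Z)
T = -32429/9 (T = (((32873 + 79834) + 7401) - 1*152537)/9 = ((112707 + 7401) - 152537)/9 = (120108 - 152537)/9 = (⅑)*(-32429) = -32429/9 ≈ -3603.2)
T + r(L(-2)) = -32429/9 + √2*√((1/16)*(7 - 47*(-2))/(-2)) = -32429/9 + √2*√((1/16)*(-½)*(7 + 94)) = -32429/9 + √2*√((1/16)*(-½)*101) = -32429/9 + √2*√(-101/32) = -32429/9 + √2*(I*√202/8) = -32429/9 + I*√101/4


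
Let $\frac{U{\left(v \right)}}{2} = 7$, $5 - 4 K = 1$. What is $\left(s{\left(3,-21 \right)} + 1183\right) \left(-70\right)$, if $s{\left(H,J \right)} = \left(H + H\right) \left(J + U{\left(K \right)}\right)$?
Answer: $-79870$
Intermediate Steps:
$K = 1$ ($K = \frac{5}{4} - \frac{1}{4} = 1$)
$U{\left(v \right)} = 14$ ($U{\left(v \right)} = 2 \cdot 7 = 14$)
$s{\left(H,J \right)} = 2 H \left(14 + J\right)$ ($s{\left(H,J \right)} = \left(H + H\right) \left(J + 14\right) = 2 H \left(14 + J\right)$)
$\left(s{\left(3,-21 \right)} + 1183\right) \left(-70\right) = \left(2 \cdot 3 \left(14 - 21\right) + 1183\right) \left(-70\right) = \left(2 \cdot 3 \left(-7\right) + 1183\right) \left(-70\right) = \left(-42 + 1183\right) \left(-70\right) = 1141 \left(-70\right) = -79870$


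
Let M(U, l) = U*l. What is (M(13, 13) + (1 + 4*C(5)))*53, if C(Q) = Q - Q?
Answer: 9010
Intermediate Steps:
C(Q) = 0
(M(13, 13) + (1 + 4*C(5)))*53 = (13*13 + (1 + 4*0))*53 = (169 + (1 + 0))*53 = (169 + 1)*53 = 170*53 = 9010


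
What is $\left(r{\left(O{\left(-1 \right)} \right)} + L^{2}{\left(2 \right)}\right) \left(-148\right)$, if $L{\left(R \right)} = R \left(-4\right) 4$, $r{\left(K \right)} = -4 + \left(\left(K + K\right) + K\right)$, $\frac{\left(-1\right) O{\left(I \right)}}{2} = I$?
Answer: $-151848$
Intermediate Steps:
$O{\left(I \right)} = - 2 I$
$r{\left(K \right)} = -4 + 3 K$ ($r{\left(K \right)} = -4 + \left(2 K + K\right) = -4 + 3 K$)
$L{\left(R \right)} = - 16 R$ ($L{\left(R \right)} = - 4 R 4 = - 16 R$)
$\left(r{\left(O{\left(-1 \right)} \right)} + L^{2}{\left(2 \right)}\right) \left(-148\right) = \left(\left(-4 + 3 \left(\left(-2\right) \left(-1\right)\right)\right) + \left(\left(-16\right) 2\right)^{2}\right) \left(-148\right) = \left(\left(-4 + 3 \cdot 2\right) + \left(-32\right)^{2}\right) \left(-148\right) = \left(\left(-4 + 6\right) + 1024\right) \left(-148\right) = \left(2 + 1024\right) \left(-148\right) = 1026 \left(-148\right) = -151848$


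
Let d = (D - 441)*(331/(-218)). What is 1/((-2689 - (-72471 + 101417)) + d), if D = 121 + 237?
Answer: -218/6868957 ≈ -3.1737e-5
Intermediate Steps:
D = 358
d = 27473/218 (d = (358 - 441)*(331/(-218)) = -27473*(-1)/218 = -83*(-331/218) = 27473/218 ≈ 126.02)
1/((-2689 - (-72471 + 101417)) + d) = 1/((-2689 - (-72471 + 101417)) + 27473/218) = 1/((-2689 - 1*28946) + 27473/218) = 1/((-2689 - 28946) + 27473/218) = 1/(-31635 + 27473/218) = 1/(-6868957/218) = -218/6868957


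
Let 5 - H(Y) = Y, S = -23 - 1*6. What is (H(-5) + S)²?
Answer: 361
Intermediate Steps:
S = -29 (S = -23 - 6 = -29)
H(Y) = 5 - Y
(H(-5) + S)² = ((5 - 1*(-5)) - 29)² = ((5 + 5) - 29)² = (10 - 29)² = (-19)² = 361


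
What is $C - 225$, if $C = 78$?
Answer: $-147$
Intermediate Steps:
$C - 225 = 78 - 225 = -147$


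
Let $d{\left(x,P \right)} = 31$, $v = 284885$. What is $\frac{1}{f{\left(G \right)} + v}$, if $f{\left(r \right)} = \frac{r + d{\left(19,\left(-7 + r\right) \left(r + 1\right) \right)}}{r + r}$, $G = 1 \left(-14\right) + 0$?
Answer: $\frac{28}{7976763} \approx 3.5102 \cdot 10^{-6}$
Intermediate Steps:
$G = -14$ ($G = -14 + 0 = -14$)
$f{\left(r \right)} = \frac{31 + r}{2 r}$ ($f{\left(r \right)} = \frac{r + 31}{r + r} = \frac{31 + r}{2 r}$)
$\frac{1}{f{\left(G \right)} + v} = \frac{1}{\frac{31 - 14}{2 \left(-14\right)} + 284885} = \frac{1}{\frac{1}{2} \left(- \frac{1}{14}\right) 17 + 284885} = \frac{1}{- \frac{17}{28} + 284885} = \frac{1}{\frac{7976763}{28}} = \frac{28}{7976763}$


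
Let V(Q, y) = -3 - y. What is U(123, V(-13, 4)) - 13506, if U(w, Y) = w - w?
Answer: -13506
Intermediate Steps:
U(w, Y) = 0
U(123, V(-13, 4)) - 13506 = 0 - 13506 = -13506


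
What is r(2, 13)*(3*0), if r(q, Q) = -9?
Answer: 0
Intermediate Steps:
r(2, 13)*(3*0) = -27*0 = -9*0 = 0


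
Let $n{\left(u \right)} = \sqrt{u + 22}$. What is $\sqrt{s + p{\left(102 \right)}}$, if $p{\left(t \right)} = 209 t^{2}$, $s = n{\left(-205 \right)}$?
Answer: $\sqrt{2174436 + i \sqrt{183}} \approx 1474.6 + 0.005 i$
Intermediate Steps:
$n{\left(u \right)} = \sqrt{22 + u}$
$s = i \sqrt{183}$ ($s = \sqrt{22 - 205} = \sqrt{-183} = i \sqrt{183} \approx 13.528 i$)
$\sqrt{s + p{\left(102 \right)}} = \sqrt{i \sqrt{183} + 209 \cdot 102^{2}} = \sqrt{i \sqrt{183} + 209 \cdot 10404} = \sqrt{i \sqrt{183} + 2174436} = \sqrt{2174436 + i \sqrt{183}}$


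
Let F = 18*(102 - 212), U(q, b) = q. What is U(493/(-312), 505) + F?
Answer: -618253/312 ≈ -1981.6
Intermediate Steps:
F = -1980 (F = 18*(-110) = -1980)
U(493/(-312), 505) + F = 493/(-312) - 1980 = 493*(-1/312) - 1980 = -493/312 - 1980 = -618253/312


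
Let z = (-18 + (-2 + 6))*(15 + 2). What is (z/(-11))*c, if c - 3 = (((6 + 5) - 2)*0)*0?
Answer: 714/11 ≈ 64.909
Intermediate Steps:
c = 3 (c = 3 + (((6 + 5) - 2)*0)*0 = 3 + ((11 - 2)*0)*0 = 3 + (9*0)*0 = 3 + 0*0 = 3 + 0 = 3)
z = -238 (z = (-18 + 4)*17 = -14*17 = -238)
(z/(-11))*c = -238/(-11)*3 = -238*(-1/11)*3 = (238/11)*3 = 714/11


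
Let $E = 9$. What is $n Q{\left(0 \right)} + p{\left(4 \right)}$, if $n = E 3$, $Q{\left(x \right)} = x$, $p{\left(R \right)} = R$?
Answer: $4$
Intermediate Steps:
$n = 27$ ($n = 9 \cdot 3 = 27$)
$n Q{\left(0 \right)} + p{\left(4 \right)} = 27 \cdot 0 + 4 = 0 + 4 = 4$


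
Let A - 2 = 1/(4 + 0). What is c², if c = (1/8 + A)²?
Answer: 130321/4096 ≈ 31.817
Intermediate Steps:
A = 9/4 (A = 2 + 1/(4 + 0) = 2 + 1/4 = 2 + ¼ = 9/4 ≈ 2.2500)
c = 361/64 (c = (1/8 + 9/4)² = (⅛ + 9/4)² = (19/8)² = 361/64 ≈ 5.6406)
c² = (361/64)² = 130321/4096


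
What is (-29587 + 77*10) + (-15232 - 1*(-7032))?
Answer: -37017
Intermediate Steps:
(-29587 + 77*10) + (-15232 - 1*(-7032)) = (-29587 + 770) + (-15232 + 7032) = -28817 - 8200 = -37017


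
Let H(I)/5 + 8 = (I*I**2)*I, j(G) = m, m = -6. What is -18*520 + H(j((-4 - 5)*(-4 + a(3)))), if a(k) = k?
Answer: -2920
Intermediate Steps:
j(G) = -6
H(I) = -40 + 5*I**4 (H(I) = -40 + 5*((I*I**2)*I) = -40 + 5*(I**3*I) = -40 + 5*I**4)
-18*520 + H(j((-4 - 5)*(-4 + a(3)))) = -18*520 + (-40 + 5*(-6)**4) = -9360 + (-40 + 5*1296) = -9360 + (-40 + 6480) = -9360 + 6440 = -2920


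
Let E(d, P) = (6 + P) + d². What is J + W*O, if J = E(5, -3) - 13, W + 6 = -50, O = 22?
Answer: -1217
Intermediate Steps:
E(d, P) = 6 + P + d²
W = -56 (W = -6 - 50 = -56)
J = 15 (J = (6 - 3 + 5²) - 13 = (6 - 3 + 25) - 13 = 28 - 13 = 15)
J + W*O = 15 - 56*22 = 15 - 1232 = -1217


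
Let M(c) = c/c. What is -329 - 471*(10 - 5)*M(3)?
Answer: -2684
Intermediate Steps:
M(c) = 1
-329 - 471*(10 - 5)*M(3) = -329 - 471*(10 - 5) = -329 - 2355 = -2684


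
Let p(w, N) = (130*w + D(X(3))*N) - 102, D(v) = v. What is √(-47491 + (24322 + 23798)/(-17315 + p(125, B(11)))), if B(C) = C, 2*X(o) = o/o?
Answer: I*√256500626059/2323 ≈ 218.02*I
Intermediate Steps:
X(o) = ½ (X(o) = (o/o)/2 = (½)*1 = ½)
p(w, N) = -102 + N/2 + 130*w (p(w, N) = (130*w + N/2) - 102 = (N/2 + 130*w) - 102 = -102 + N/2 + 130*w)
√(-47491 + (24322 + 23798)/(-17315 + p(125, B(11)))) = √(-47491 + (24322 + 23798)/(-17315 + (-102 + (½)*11 + 130*125))) = √(-47491 + 48120/(-17315 + (-102 + 11/2 + 16250))) = √(-47491 + 48120/(-17315 + 32307/2)) = √(-47491 + 48120/(-2323/2)) = √(-47491 + 48120*(-2/2323)) = √(-47491 - 96240/2323) = √(-110417833/2323) = I*√256500626059/2323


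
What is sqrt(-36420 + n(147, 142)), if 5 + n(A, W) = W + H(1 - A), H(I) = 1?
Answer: I*sqrt(36282) ≈ 190.48*I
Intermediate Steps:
n(A, W) = -4 + W (n(A, W) = -5 + (W + 1) = -5 + (1 + W) = -4 + W)
sqrt(-36420 + n(147, 142)) = sqrt(-36420 + (-4 + 142)) = sqrt(-36420 + 138) = sqrt(-36282) = I*sqrt(36282)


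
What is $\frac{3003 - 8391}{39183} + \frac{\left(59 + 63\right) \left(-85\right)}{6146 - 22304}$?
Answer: $\frac{53211401}{105519819} \approx 0.50428$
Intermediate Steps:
$\frac{3003 - 8391}{39183} + \frac{\left(59 + 63\right) \left(-85\right)}{6146 - 22304} = \left(3003 - 8391\right) \frac{1}{39183} + \frac{122 \left(-85\right)}{6146 - 22304} = \left(-5388\right) \frac{1}{39183} - \frac{10370}{-16158} = - \frac{1796}{13061} - - \frac{5185}{8079} = - \frac{1796}{13061} + \frac{5185}{8079} = \frac{53211401}{105519819}$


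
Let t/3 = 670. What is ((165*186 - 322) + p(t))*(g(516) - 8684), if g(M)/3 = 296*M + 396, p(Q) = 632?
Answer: 13972072000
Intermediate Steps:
t = 2010 (t = 3*670 = 2010)
g(M) = 1188 + 888*M (g(M) = 3*(296*M + 396) = 3*(396 + 296*M) = 1188 + 888*M)
((165*186 - 322) + p(t))*(g(516) - 8684) = ((165*186 - 322) + 632)*((1188 + 888*516) - 8684) = ((30690 - 322) + 632)*((1188 + 458208) - 8684) = (30368 + 632)*(459396 - 8684) = 31000*450712 = 13972072000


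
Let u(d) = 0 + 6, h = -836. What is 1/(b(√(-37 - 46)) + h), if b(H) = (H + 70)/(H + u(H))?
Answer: (-√83 + 6*I)/(-4946*I + 835*√83) ≈ -0.0012022 + 7.0819e-6*I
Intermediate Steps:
u(d) = 6
b(H) = (70 + H)/(6 + H) (b(H) = (H + 70)/(H + 6) = (70 + H)/(6 + H))
1/(b(√(-37 - 46)) + h) = 1/((70 + √(-37 - 46))/(6 + √(-37 - 46)) - 836) = 1/((70 + √(-83))/(6 + √(-83)) - 836) = 1/((70 + I*√83)/(6 + I*√83) - 836) = 1/(-836 + (70 + I*√83)/(6 + I*√83))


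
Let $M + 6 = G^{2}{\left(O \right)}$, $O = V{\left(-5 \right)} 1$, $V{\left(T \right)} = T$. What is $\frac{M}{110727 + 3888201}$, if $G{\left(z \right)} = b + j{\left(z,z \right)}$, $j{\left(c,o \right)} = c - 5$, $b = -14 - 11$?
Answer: $\frac{1219}{3998928} \approx 0.00030483$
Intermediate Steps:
$b = -25$ ($b = -14 - 11 = -25$)
$j{\left(c,o \right)} = -5 + c$
$O = -5$ ($O = \left(-5\right) 1 = -5$)
$G{\left(z \right)} = -30 + z$ ($G{\left(z \right)} = -25 + \left(-5 + z\right) = -30 + z$)
$M = 1219$ ($M = -6 + \left(-30 - 5\right)^{2} = -6 + \left(-35\right)^{2} = -6 + 1225 = 1219$)
$\frac{M}{110727 + 3888201} = \frac{1219}{110727 + 3888201} = \frac{1219}{3998928}$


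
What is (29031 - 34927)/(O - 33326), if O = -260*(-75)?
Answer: 2948/6913 ≈ 0.42644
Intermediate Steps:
O = 19500
(29031 - 34927)/(O - 33326) = (29031 - 34927)/(19500 - 33326) = -5896/(-13826) = -5896*(-1/13826) = 2948/6913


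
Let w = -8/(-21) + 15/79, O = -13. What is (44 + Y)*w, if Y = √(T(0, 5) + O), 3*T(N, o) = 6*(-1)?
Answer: 41668/1659 + 947*I*√15/1659 ≈ 25.116 + 2.2108*I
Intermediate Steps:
w = 947/1659 (w = -8*(-1/21) + 15*(1/79) = 8/21 + 15/79 = 947/1659 ≈ 0.57083)
T(N, o) = -2 (T(N, o) = (6*(-1))/3 = (⅓)*(-6) = -2)
Y = I*√15 (Y = √(-2 - 13) = √(-15) = I*√15 ≈ 3.873*I)
(44 + Y)*w = (44 + I*√15)*(947/1659) = 41668/1659 + 947*I*√15/1659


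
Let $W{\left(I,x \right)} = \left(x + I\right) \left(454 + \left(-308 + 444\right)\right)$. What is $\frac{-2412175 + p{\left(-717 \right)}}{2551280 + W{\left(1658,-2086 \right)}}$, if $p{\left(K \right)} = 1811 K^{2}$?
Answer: $\frac{232150751}{574690} \approx 403.96$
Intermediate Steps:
$W{\left(I,x \right)} = 590 I + 590 x$ ($W{\left(I,x \right)} = \left(I + x\right) \left(454 + 136\right) = \left(I + x\right) 590 = 590 I + 590 x$)
$\frac{-2412175 + p{\left(-717 \right)}}{2551280 + W{\left(1658,-2086 \right)}} = \frac{-2412175 + 1811 \left(-717\right)^{2}}{2551280 + \left(590 \cdot 1658 + 590 \left(-2086\right)\right)} = \frac{-2412175 + 1811 \cdot 514089}{2551280 + \left(978220 - 1230740\right)} = \frac{-2412175 + 931015179}{2551280 - 252520} = \frac{928603004}{2298760} = 928603004 \cdot \frac{1}{2298760} = \frac{232150751}{574690}$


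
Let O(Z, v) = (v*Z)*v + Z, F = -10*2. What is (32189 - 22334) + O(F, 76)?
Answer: -105685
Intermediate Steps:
F = -20
O(Z, v) = Z + Z*v² (O(Z, v) = (Z*v)*v + Z = Z*v² + Z = Z + Z*v²)
(32189 - 22334) + O(F, 76) = (32189 - 22334) - 20*(1 + 76²) = 9855 - 20*(1 + 5776) = 9855 - 20*5777 = 9855 - 115540 = -105685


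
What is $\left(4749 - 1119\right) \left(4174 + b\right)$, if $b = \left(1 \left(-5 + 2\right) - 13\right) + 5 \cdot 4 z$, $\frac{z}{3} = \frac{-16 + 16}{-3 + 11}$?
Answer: $15093540$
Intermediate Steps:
$z = 0$ ($z = 3 \frac{-16 + 16}{-3 + 11} = 3 \cdot \frac{0}{8} = 3 \cdot 0 \cdot \frac{1}{8} = 3 \cdot 0 = 0$)
$b = -16$ ($b = \left(1 \left(-5 + 2\right) - 13\right) + 5 \cdot 4 \cdot 0 = \left(1 \left(-3\right) - 13\right) + 20 \cdot 0 = \left(-3 - 13\right) + 0 = -16 + 0 = -16$)
$\left(4749 - 1119\right) \left(4174 + b\right) = \left(4749 - 1119\right) \left(4174 - 16\right) = 3630 \cdot 4158 = 15093540$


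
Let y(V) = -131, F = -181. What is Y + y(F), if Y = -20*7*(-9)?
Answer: 1129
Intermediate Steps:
Y = 1260 (Y = -140*(-9) = 1260)
Y + y(F) = 1260 - 131 = 1129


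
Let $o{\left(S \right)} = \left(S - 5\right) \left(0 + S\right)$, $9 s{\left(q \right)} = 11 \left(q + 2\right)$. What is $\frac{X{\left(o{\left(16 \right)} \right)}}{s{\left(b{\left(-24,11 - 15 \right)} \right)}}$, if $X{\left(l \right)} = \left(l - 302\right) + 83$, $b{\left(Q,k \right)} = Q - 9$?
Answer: $\frac{387}{341} \approx 1.1349$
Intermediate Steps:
$b{\left(Q,k \right)} = -9 + Q$
$s{\left(q \right)} = \frac{22}{9} + \frac{11 q}{9}$ ($s{\left(q \right)} = \frac{11 \left(q + 2\right)}{9} = \frac{11 \left(2 + q\right)}{9} = \frac{22 + 11 q}{9} = \frac{22}{9} + \frac{11 q}{9}$)
$o{\left(S \right)} = S \left(-5 + S\right)$ ($o{\left(S \right)} = \left(S - 5\right) S = \left(-5 + S\right) S = S \left(-5 + S\right)$)
$X{\left(l \right)} = -219 + l$ ($X{\left(l \right)} = \left(-302 + l\right) + 83 = -219 + l$)
$\frac{X{\left(o{\left(16 \right)} \right)}}{s{\left(b{\left(-24,11 - 15 \right)} \right)}} = \frac{-219 + 16 \left(-5 + 16\right)}{\frac{22}{9} + \frac{11 \left(-9 - 24\right)}{9}} = \frac{-219 + 16 \cdot 11}{\frac{22}{9} + \frac{11}{9} \left(-33\right)} = \frac{-219 + 176}{\frac{22}{9} - \frac{121}{3}} = - \frac{43}{- \frac{341}{9}} = \left(-43\right) \left(- \frac{9}{341}\right) = \frac{387}{341}$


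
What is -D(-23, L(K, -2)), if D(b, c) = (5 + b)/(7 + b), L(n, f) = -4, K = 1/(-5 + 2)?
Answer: -9/8 ≈ -1.1250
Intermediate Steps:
K = -⅓ (K = 1/(-3) = -⅓ ≈ -0.33333)
D(b, c) = (5 + b)/(7 + b)
-D(-23, L(K, -2)) = -(5 - 23)/(7 - 23) = -(-18)/(-16) = -(-1)*(-18)/16 = -1*9/8 = -9/8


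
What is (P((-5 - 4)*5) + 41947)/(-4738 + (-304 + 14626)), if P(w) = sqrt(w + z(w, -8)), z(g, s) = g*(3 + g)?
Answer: 41947/9584 + 3*sqrt(205)/9584 ≈ 4.3813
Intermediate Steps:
P(w) = sqrt(w + w*(3 + w))
(P((-5 - 4)*5) + 41947)/(-4738 + (-304 + 14626)) = (sqrt(((-5 - 4)*5)*(4 + (-5 - 4)*5)) + 41947)/(-4738 + (-304 + 14626)) = (sqrt((-9*5)*(4 - 9*5)) + 41947)/(-4738 + 14322) = (sqrt(-45*(4 - 45)) + 41947)/9584 = (sqrt(-45*(-41)) + 41947)*(1/9584) = (sqrt(1845) + 41947)*(1/9584) = (3*sqrt(205) + 41947)*(1/9584) = (41947 + 3*sqrt(205))*(1/9584) = 41947/9584 + 3*sqrt(205)/9584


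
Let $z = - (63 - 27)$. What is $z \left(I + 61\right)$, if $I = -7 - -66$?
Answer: $-4320$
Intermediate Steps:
$I = 59$ ($I = -7 + 66 = 59$)
$z = -36$ ($z = - (63 - 27) = \left(-1\right) 36 = -36$)
$z \left(I + 61\right) = - 36 \left(59 + 61\right) = \left(-36\right) 120 = -4320$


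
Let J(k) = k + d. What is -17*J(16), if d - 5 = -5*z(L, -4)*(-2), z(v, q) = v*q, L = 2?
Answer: 1003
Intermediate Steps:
z(v, q) = q*v
d = -75 (d = 5 - (-20)*2*(-2) = 5 - 5*(-8)*(-2) = 5 + 40*(-2) = 5 - 80 = -75)
J(k) = -75 + k (J(k) = k - 75 = -75 + k)
-17*J(16) = -17*(-75 + 16) = -17*(-59) = 1003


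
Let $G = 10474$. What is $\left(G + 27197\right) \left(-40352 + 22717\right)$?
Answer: $-664328085$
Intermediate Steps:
$\left(G + 27197\right) \left(-40352 + 22717\right) = \left(10474 + 27197\right) \left(-40352 + 22717\right) = 37671 \left(-17635\right) = -664328085$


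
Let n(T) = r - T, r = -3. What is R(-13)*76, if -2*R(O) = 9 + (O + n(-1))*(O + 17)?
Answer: 1938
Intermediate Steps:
n(T) = -3 - T
R(O) = -9/2 - (-2 + O)*(17 + O)/2 (R(O) = -(9 + (O + (-3 - 1*(-1)))*(O + 17))/2 = -(9 + (O + (-3 + 1))*(17 + O))/2 = -(9 + (O - 2)*(17 + O))/2 = -(9 + (-2 + O)*(17 + O))/2 = -9/2 - (-2 + O)*(17 + O)/2)
R(-13)*76 = (25/2 - 15/2*(-13) - ½*(-13)²)*76 = (25/2 + 195/2 - ½*169)*76 = (25/2 + 195/2 - 169/2)*76 = (51/2)*76 = 1938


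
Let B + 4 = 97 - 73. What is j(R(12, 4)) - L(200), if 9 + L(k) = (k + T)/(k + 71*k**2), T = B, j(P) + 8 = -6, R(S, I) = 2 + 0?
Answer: -64551/12910 ≈ -5.0001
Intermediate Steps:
R(S, I) = 2
j(P) = -14 (j(P) = -8 - 6 = -14)
B = 20 (B = -4 + (97 - 73) = -4 + 24 = 20)
T = 20
L(k) = -9 + (20 + k)/(k + 71*k**2) (L(k) = -9 + (k + 20)/(k + 71*k**2) = -9 + (20 + k)/(k + 71*k**2))
j(R(12, 4)) - L(200) = -14 - (20 - 639*200**2 - 8*200)/(200*(1 + 71*200)) = -14 - (20 - 639*40000 - 1600)/(200*(1 + 14200)) = -14 - (20 - 25560000 - 1600)/(200*14201) = -14 - (-25561580)/(200*14201) = -14 - 1*(-116189/12910) = -14 + 116189/12910 = -64551/12910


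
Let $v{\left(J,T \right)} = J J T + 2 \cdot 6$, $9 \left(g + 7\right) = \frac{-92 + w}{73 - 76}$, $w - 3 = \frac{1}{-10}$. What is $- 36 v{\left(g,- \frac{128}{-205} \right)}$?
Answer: $- \frac{3791088}{5125} \approx -739.72$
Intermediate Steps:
$w = \frac{29}{10}$ ($w = 3 + \frac{1}{-10} = 3 - \frac{1}{10} = \frac{29}{10} \approx 2.9$)
$g = - \frac{37}{10}$ ($g = -7 + \frac{\left(-92 + \frac{29}{10}\right) \frac{1}{73 - 76}}{9} = -7 + \frac{\left(- \frac{891}{10}\right) \frac{1}{-3}}{9} = -7 + \frac{\left(- \frac{891}{10}\right) \left(- \frac{1}{3}\right)}{9} = -7 + \frac{1}{9} \cdot \frac{297}{10} = -7 + \frac{33}{10} = - \frac{37}{10} \approx -3.7$)
$v{\left(J,T \right)} = 12 + T J^{2}$ ($v{\left(J,T \right)} = J^{2} T + 12 = T J^{2} + 12 = 12 + T J^{2}$)
$- 36 v{\left(g,- \frac{128}{-205} \right)} = - 36 \left(12 + - \frac{128}{-205} \left(- \frac{37}{10}\right)^{2}\right) = - 36 \left(12 + \left(-128\right) \left(- \frac{1}{205}\right) \frac{1369}{100}\right) = - 36 \left(12 + \frac{128}{205} \cdot \frac{1369}{100}\right) = - 36 \left(12 + \frac{43808}{5125}\right) = \left(-36\right) \frac{105308}{5125} = - \frac{3791088}{5125}$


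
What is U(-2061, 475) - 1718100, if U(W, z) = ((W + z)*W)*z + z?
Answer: 1550936725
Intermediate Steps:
U(W, z) = z + W*z*(W + z) (U(W, z) = (W*(W + z))*z + z = W*z*(W + z) + z = z + W*z*(W + z))
U(-2061, 475) - 1718100 = 475*(1 + (-2061)² - 2061*475) - 1718100 = 475*(1 + 4247721 - 978975) - 1718100 = 475*3268747 - 1718100 = 1552654825 - 1718100 = 1550936725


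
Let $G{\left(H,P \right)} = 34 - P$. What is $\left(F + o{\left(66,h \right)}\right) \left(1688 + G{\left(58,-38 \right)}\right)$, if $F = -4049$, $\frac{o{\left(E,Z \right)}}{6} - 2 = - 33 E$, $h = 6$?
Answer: $-30104800$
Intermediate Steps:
$o{\left(E,Z \right)} = 12 - 198 E$ ($o{\left(E,Z \right)} = 12 + 6 \left(- 33 E\right) = 12 - 198 E$)
$\left(F + o{\left(66,h \right)}\right) \left(1688 + G{\left(58,-38 \right)}\right) = \left(-4049 + \left(12 - 13068\right)\right) \left(1688 + \left(34 - -38\right)\right) = \left(-4049 + \left(12 - 13068\right)\right) \left(1688 + \left(34 + 38\right)\right) = \left(-4049 - 13056\right) \left(1688 + 72\right) = \left(-17105\right) 1760 = -30104800$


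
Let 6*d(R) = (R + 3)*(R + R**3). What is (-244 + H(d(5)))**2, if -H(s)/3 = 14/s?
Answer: 4032631009/67600 ≈ 59654.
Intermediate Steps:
d(R) = (3 + R)*(R + R**3)/6 (d(R) = ((R + 3)*(R + R**3))/6 = ((3 + R)*(R + R**3))/6 = (3 + R)*(R + R**3)/6)
H(s) = -42/s
(-244 + H(d(5)))**2 = (-244 - 42*6/(5*(3 + 5 + 5**3 + 3*5**2)))**2 = (-244 - 42*6/(5*(3 + 5 + 125 + 3*25)))**2 = (-244 - 42*6/(5*(3 + 5 + 125 + 75)))**2 = (-244 - 42/((1/6)*5*208))**2 = (-244 - 42/520/3)**2 = (-244 - 42*3/520)**2 = (-244 - 63/260)**2 = (-63503/260)**2 = 4032631009/67600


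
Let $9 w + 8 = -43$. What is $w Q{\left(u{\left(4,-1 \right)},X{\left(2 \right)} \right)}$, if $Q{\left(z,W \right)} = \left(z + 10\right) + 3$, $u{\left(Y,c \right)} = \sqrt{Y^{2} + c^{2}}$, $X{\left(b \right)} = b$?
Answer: $- \frac{221}{3} - \frac{17 \sqrt{17}}{3} \approx -97.031$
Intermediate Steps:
$w = - \frac{17}{3}$ ($w = - \frac{8}{9} + \frac{1}{9} \left(-43\right) = - \frac{8}{9} - \frac{43}{9} = - \frac{17}{3} \approx -5.6667$)
$Q{\left(z,W \right)} = 13 + z$ ($Q{\left(z,W \right)} = \left(10 + z\right) + 3 = 13 + z$)
$w Q{\left(u{\left(4,-1 \right)},X{\left(2 \right)} \right)} = - \frac{17 \left(13 + \sqrt{4^{2} + \left(-1\right)^{2}}\right)}{3} = - \frac{17 \left(13 + \sqrt{16 + 1}\right)}{3} = - \frac{17 \left(13 + \sqrt{17}\right)}{3} = - \frac{221}{3} - \frac{17 \sqrt{17}}{3}$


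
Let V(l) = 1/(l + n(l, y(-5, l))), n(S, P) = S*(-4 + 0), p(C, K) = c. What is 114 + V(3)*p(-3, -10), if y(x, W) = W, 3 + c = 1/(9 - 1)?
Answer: 8231/72 ≈ 114.32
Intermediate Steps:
c = -23/8 (c = -3 + 1/(9 - 1) = -3 + 1/8 = -23/8 ≈ -2.8750)
p(C, K) = -23/8
n(S, P) = -4*S (n(S, P) = S*(-4) = -4*S)
V(l) = -1/(3*l) (V(l) = 1/(l - 4*l) = 1/(-3*l) = -1/(3*l))
114 + V(3)*p(-3, -10) = 114 - 1/3/3*(-23/8) = 114 - 1/3*1/3*(-23/8) = 114 - 1/9*(-23/8) = 114 + 23/72 = 8231/72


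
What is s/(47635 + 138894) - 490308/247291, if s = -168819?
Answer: -19029154323/6589563277 ≈ -2.8878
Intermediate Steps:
s/(47635 + 138894) - 490308/247291 = -168819/(47635 + 138894) - 490308/247291 = -168819/186529 - 490308*1/247291 = -168819*1/186529 - 490308/247291 = -24117/26647 - 490308/247291 = -19029154323/6589563277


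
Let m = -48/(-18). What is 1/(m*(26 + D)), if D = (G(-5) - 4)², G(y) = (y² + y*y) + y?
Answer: 1/4552 ≈ 0.00021968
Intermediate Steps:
m = 8/3 (m = -48*(-1/18) = 8/3 ≈ 2.6667)
G(y) = y + 2*y² (G(y) = (y² + y²) + y = 2*y² + y = y + 2*y²)
D = 1681 (D = (-5*(1 + 2*(-5)) - 4)² = (-5*(1 - 10) - 4)² = (-5*(-9) - 4)² = (45 - 4)² = 41² = 1681)
1/(m*(26 + D)) = 1/(8*(26 + 1681)/3) = 1/((8/3)*1707) = 1/4552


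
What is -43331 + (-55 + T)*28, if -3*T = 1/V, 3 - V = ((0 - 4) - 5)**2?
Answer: -5249893/117 ≈ -44871.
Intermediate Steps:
V = -78 (V = 3 - ((0 - 4) - 5)**2 = 3 - (-4 - 5)**2 = 3 - 1*(-9)**2 = 3 - 1*81 = 3 - 81 = -78)
T = 1/234 (T = -1/3/(-78) = -1/3*(-1/78) = 1/234 ≈ 0.0042735)
-43331 + (-55 + T)*28 = -43331 + (-55 + 1/234)*28 = -43331 - 12869/234*28 = -43331 - 180166/117 = -5249893/117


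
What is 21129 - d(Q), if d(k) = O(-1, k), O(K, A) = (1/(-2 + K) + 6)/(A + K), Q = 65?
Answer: 4056751/192 ≈ 21129.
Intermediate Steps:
O(K, A) = (6 + 1/(-2 + K))/(A + K)
d(k) = -17/(3 - 3*k) (d(k) = (-11 + 6*(-1))/((-1)**2 - 2*k - 2*(-1) + k*(-1)) = (-11 - 6)/(1 - 2*k + 2 - k) = -17/(3 - 3*k))
21129 - d(Q) = 21129 - 17/(3*(-1 + 65)) = 21129 - 17/(3*64) = 21129 - 1*17/192 = 21129 - 17/192 = 4056751/192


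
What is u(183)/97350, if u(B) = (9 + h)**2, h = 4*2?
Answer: 289/97350 ≈ 0.0029687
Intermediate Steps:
h = 8
u(B) = 289 (u(B) = (9 + 8)**2 = 17**2 = 289)
u(183)/97350 = 289/97350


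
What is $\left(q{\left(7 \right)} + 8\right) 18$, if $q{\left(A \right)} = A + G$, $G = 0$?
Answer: $270$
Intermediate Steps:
$q{\left(A \right)} = A$ ($q{\left(A \right)} = A + 0 = A$)
$\left(q{\left(7 \right)} + 8\right) 18 = \left(7 + 8\right) 18 = 15 \cdot 18 = 270$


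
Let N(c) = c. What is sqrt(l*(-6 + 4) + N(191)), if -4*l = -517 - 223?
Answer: I*sqrt(179) ≈ 13.379*I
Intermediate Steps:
l = 185 (l = -(-517 - 223)/4 = -1/4*(-740) = 185)
sqrt(l*(-6 + 4) + N(191)) = sqrt(185*(-6 + 4) + 191) = sqrt(185*(-2) + 191) = sqrt(-370 + 191) = sqrt(-179) = I*sqrt(179)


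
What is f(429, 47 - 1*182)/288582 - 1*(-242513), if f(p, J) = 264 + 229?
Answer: 69984887059/288582 ≈ 2.4251e+5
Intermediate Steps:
f(p, J) = 493
f(429, 47 - 1*182)/288582 - 1*(-242513) = 493/288582 - 1*(-242513) = 493*(1/288582) + 242513 = 493/288582 + 242513 = 69984887059/288582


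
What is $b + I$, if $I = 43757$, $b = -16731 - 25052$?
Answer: $1974$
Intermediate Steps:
$b = -41783$ ($b = -16731 - 25052 = -41783$)
$b + I = -41783 + 43757 = 1974$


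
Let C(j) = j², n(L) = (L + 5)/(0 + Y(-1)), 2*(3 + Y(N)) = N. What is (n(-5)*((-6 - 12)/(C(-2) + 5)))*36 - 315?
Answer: -315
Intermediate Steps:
Y(N) = -3 + N/2
n(L) = -10/7 - 2*L/7 (n(L) = (L + 5)/(0 + (-3 + (½)*(-1))) = (5 + L)/(0 + (-3 - ½)) = (5 + L)/(0 - 7/2) = (5 + L)/(-7/2) = (5 + L)*(-2/7) = -10/7 - 2*L/7)
(n(-5)*((-6 - 12)/(C(-2) + 5)))*36 - 315 = ((-10/7 - 2/7*(-5))*((-6 - 12)/((-2)² + 5)))*36 - 315 = ((-10/7 + 10/7)*(-18/(4 + 5)))*36 - 315 = (0*(-18/9))*36 - 315 = (0*(-18*⅑))*36 - 315 = (0*(-2))*36 - 315 = 0*36 - 315 = 0 - 315 = -315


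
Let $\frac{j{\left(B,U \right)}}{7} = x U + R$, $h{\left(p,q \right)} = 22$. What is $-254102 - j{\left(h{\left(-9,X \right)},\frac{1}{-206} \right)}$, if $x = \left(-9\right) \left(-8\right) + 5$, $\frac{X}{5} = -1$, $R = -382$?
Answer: $- \frac{51793629}{206} \approx -2.5143 \cdot 10^{5}$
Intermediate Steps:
$X = -5$ ($X = 5 \left(-1\right) = -5$)
$x = 77$ ($x = 72 + 5 = 77$)
$j{\left(B,U \right)} = -2674 + 539 U$ ($j{\left(B,U \right)} = 7 \left(77 U - 382\right) = 7 \left(-382 + 77 U\right) = -2674 + 539 U$)
$-254102 - j{\left(h{\left(-9,X \right)},\frac{1}{-206} \right)} = -254102 - \left(-2674 + \frac{539}{-206}\right) = -254102 - \left(-2674 + 539 \left(- \frac{1}{206}\right)\right) = -254102 - \left(-2674 - \frac{539}{206}\right) = -254102 - - \frac{551383}{206} = -254102 + \frac{551383}{206} = - \frac{51793629}{206}$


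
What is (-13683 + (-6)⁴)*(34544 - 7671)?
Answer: -332875851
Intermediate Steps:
(-13683 + (-6)⁴)*(34544 - 7671) = (-13683 + 1296)*26873 = -12387*26873 = -332875851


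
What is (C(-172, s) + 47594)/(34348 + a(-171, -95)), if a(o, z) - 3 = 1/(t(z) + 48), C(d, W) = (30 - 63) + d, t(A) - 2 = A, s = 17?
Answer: 2132505/1545794 ≈ 1.3796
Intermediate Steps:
t(A) = 2 + A
C(d, W) = -33 + d
a(o, z) = 3 + 1/(50 + z) (a(o, z) = 3 + 1/((2 + z) + 48) = 3 + 1/(50 + z))
(C(-172, s) + 47594)/(34348 + a(-171, -95)) = ((-33 - 172) + 47594)/(34348 + (151 + 3*(-95))/(50 - 95)) = (-205 + 47594)/(34348 + (151 - 285)/(-45)) = 47389/(34348 - 1/45*(-134)) = 47389/(34348 + 134/45) = 47389/(1545794/45) = 47389*(45/1545794) = 2132505/1545794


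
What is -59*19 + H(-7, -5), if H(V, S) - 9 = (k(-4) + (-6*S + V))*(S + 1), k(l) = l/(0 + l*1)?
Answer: -1208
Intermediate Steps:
k(l) = 1 (k(l) = l/(0 + l) = l/l = 1)
H(V, S) = 9 + (1 + S)*(1 + V - 6*S) (H(V, S) = 9 + (1 + (-6*S + V))*(S + 1) = 9 + (1 + (V - 6*S))*(1 + S) = 9 + (1 + V - 6*S)*(1 + S) = 9 + (1 + S)*(1 + V - 6*S))
-59*19 + H(-7, -5) = -59*19 + (10 - 7 - 6*(-5)² - 5*(-5) - 5*(-7)) = -1121 + (10 - 7 - 6*25 + 25 + 35) = -1121 + (10 - 7 - 150 + 25 + 35) = -1121 - 87 = -1208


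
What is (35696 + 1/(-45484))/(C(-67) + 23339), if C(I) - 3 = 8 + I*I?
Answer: 231942409/180889868 ≈ 1.2822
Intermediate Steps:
C(I) = 11 + I² (C(I) = 3 + (8 + I*I) = 3 + (8 + I²) = 11 + I²)
(35696 + 1/(-45484))/(C(-67) + 23339) = (35696 + 1/(-45484))/((11 + (-67)²) + 23339) = (35696 - 1/45484)/((11 + 4489) + 23339) = 1623596863/(45484*(4500 + 23339)) = (1623596863/45484)/27839 = (1623596863/45484)*(1/27839) = 231942409/180889868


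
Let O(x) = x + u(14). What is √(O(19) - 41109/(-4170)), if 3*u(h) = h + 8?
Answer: √629332230/4170 ≈ 6.0159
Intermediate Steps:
u(h) = 8/3 + h/3 (u(h) = (h + 8)/3 = (8 + h)/3 = 8/3 + h/3)
O(x) = 22/3 + x (O(x) = x + (8/3 + (⅓)*14) = x + (8/3 + 14/3) = x + 22/3 = 22/3 + x)
√(O(19) - 41109/(-4170)) = √((22/3 + 19) - 41109/(-4170)) = √(79/3 - 41109*(-1/4170)) = √(79/3 + 13703/1390) = √(150919/4170) = √629332230/4170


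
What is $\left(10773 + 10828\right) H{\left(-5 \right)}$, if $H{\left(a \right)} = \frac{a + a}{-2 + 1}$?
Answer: $216010$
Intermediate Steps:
$H{\left(a \right)} = - 2 a$ ($H{\left(a \right)} = \frac{2 a}{-1} = 2 a \left(-1\right) = - 2 a$)
$\left(10773 + 10828\right) H{\left(-5 \right)} = \left(10773 + 10828\right) \left(\left(-2\right) \left(-5\right)\right) = 21601 \cdot 10 = 216010$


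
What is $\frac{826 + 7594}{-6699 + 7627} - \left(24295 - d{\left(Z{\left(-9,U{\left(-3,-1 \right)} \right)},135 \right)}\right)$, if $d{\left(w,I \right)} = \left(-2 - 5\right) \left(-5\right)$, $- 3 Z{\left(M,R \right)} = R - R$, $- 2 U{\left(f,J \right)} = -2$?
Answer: $- \frac{5626215}{232} \approx -24251.0$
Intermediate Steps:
$U{\left(f,J \right)} = 1$ ($U{\left(f,J \right)} = \left(- \frac{1}{2}\right) \left(-2\right) = 1$)
$Z{\left(M,R \right)} = 0$ ($Z{\left(M,R \right)} = - \frac{R - R}{3} = \left(- \frac{1}{3}\right) 0 = 0$)
$d{\left(w,I \right)} = 35$ ($d{\left(w,I \right)} = \left(-7\right) \left(-5\right) = 35$)
$\frac{826 + 7594}{-6699 + 7627} - \left(24295 - d{\left(Z{\left(-9,U{\left(-3,-1 \right)} \right)},135 \right)}\right) = \frac{826 + 7594}{-6699 + 7627} - \left(24295 - 35\right) = \frac{8420}{928} - \left(24295 - 35\right) = 8420 \cdot \frac{1}{928} - 24260 = \frac{2105}{232} - 24260 = - \frac{5626215}{232}$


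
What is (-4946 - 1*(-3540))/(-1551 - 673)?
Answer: 703/1112 ≈ 0.63219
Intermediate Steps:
(-4946 - 1*(-3540))/(-1551 - 673) = (-4946 + 3540)/(-2224) = -1406*(-1/2224) = 703/1112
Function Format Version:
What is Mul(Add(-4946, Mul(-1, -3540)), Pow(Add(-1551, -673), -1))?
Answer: Rational(703, 1112) ≈ 0.63219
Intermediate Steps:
Mul(Add(-4946, Mul(-1, -3540)), Pow(Add(-1551, -673), -1)) = Mul(Add(-4946, 3540), Pow(-2224, -1)) = Mul(-1406, Rational(-1, 2224)) = Rational(703, 1112)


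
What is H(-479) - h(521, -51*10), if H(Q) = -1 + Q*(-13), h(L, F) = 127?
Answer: 6099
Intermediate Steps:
H(Q) = -1 - 13*Q
H(-479) - h(521, -51*10) = (-1 - 13*(-479)) - 1*127 = (-1 + 6227) - 127 = 6226 - 127 = 6099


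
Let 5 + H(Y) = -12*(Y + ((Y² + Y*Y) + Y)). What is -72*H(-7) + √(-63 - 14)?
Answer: 72936 + I*√77 ≈ 72936.0 + 8.775*I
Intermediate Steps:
H(Y) = -5 - 24*Y - 24*Y² (H(Y) = -5 - 12*(Y + ((Y² + Y*Y) + Y)) = -5 - 12*(Y + ((Y² + Y²) + Y)) = -5 - 12*(Y + (2*Y² + Y)) = -5 - 12*(Y + (Y + 2*Y²)) = -5 - 12*(2*Y + 2*Y²) = -5 + (-24*Y - 24*Y²) = -5 - 24*Y - 24*Y²)
-72*H(-7) + √(-63 - 14) = -72*(-5 - 24*(-7) - 24*(-7)²) + √(-63 - 14) = -72*(-5 + 168 - 24*49) + √(-77) = -72*(-5 + 168 - 1176) + I*√77 = -72*(-1013) + I*√77 = 72936 + I*√77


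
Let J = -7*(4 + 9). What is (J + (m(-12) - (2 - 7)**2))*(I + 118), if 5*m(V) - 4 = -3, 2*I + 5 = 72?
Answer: -175437/10 ≈ -17544.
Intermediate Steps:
I = 67/2 (I = -5/2 + (1/2)*72 = -5/2 + 36 = 67/2 ≈ 33.500)
m(V) = 1/5 (m(V) = 4/5 + (1/5)*(-3) = 4/5 - 3/5 = 1/5)
J = -91 (J = -7*13 = -91)
(J + (m(-12) - (2 - 7)**2))*(I + 118) = (-91 + (1/5 - (2 - 7)**2))*(67/2 + 118) = (-91 + (1/5 - 1*(-5)**2))*(303/2) = (-91 + (1/5 - 1*25))*(303/2) = (-91 + (1/5 - 25))*(303/2) = (-91 - 124/5)*(303/2) = -579/5*303/2 = -175437/10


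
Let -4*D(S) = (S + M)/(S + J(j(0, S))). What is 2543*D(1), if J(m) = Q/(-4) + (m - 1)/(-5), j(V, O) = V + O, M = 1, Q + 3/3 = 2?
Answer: -5086/3 ≈ -1695.3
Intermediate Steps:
Q = 1 (Q = -1 + 2 = 1)
j(V, O) = O + V
J(m) = -1/20 - m/5 (J(m) = 1/(-4) + (m - 1)/(-5) = 1*(-¼) + (-1 + m)*(-⅕) = -¼ + (⅕ - m/5) = -1/20 - m/5)
D(S) = -(1 + S)/(4*(-1/20 + 4*S/5)) (D(S) = -(S + 1)/(4*(S + (-1/20 - (S + 0)/5))) = -(1 + S)/(4*(S + (-1/20 - S/5))) = -(1 + S)/(4*(-1/20 + 4*S/5)))
2543*D(1) = 2543*(5*(1 + 1)/(1 - 16*1)) = 2543*(5*2/(1 - 16)) = 2543*(5*2/(-15)) = 2543*(5*(-1/15)*2) = 2543*(-⅔) = -5086/3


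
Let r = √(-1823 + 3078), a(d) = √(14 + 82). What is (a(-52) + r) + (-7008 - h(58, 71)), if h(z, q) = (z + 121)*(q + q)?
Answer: -32426 + √1255 + 4*√6 ≈ -32381.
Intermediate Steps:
h(z, q) = 2*q*(121 + z) (h(z, q) = (121 + z)*(2*q) = 2*q*(121 + z))
a(d) = 4*√6 (a(d) = √96 = 4*√6)
r = √1255 ≈ 35.426
(a(-52) + r) + (-7008 - h(58, 71)) = (4*√6 + √1255) + (-7008 - 2*71*(121 + 58)) = (√1255 + 4*√6) + (-7008 - 2*71*179) = (√1255 + 4*√6) + (-7008 - 1*25418) = (√1255 + 4*√6) + (-7008 - 25418) = (√1255 + 4*√6) - 32426 = -32426 + √1255 + 4*√6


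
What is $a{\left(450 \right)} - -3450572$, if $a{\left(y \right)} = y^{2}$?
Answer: $3653072$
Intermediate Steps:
$a{\left(450 \right)} - -3450572 = 450^{2} - -3450572 = 202500 + 3450572 = 3653072$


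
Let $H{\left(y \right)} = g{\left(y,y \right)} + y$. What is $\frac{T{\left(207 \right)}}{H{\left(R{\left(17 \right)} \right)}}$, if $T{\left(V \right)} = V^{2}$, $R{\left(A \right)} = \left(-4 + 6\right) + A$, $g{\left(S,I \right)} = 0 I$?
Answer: $\frac{42849}{19} \approx 2255.2$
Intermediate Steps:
$g{\left(S,I \right)} = 0$
$R{\left(A \right)} = 2 + A$
$H{\left(y \right)} = y$ ($H{\left(y \right)} = 0 + y = y$)
$\frac{T{\left(207 \right)}}{H{\left(R{\left(17 \right)} \right)}} = \frac{207^{2}}{2 + 17} = \frac{42849}{19}$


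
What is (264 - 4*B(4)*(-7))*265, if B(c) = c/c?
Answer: 77380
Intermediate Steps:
B(c) = 1
(264 - 4*B(4)*(-7))*265 = (264 - 4*1*(-7))*265 = (264 - 4*(-7))*265 = (264 + 28)*265 = 292*265 = 77380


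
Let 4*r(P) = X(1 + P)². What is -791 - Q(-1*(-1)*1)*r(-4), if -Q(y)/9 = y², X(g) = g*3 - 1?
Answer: -566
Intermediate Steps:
X(g) = -1 + 3*g (X(g) = 3*g - 1 = -1 + 3*g)
Q(y) = -9*y²
r(P) = (2 + 3*P)²/4 (r(P) = (-1 + 3*(1 + P))²/4 = (-1 + (3 + 3*P))²/4 = (2 + 3*P)²/4)
-791 - Q(-1*(-1)*1)*r(-4) = -791 - (-9*1²)*(2 + 3*(-4))²/4 = -791 - (-9*1²)*(2 - 12)²/4 = -791 - (-9*1²)*(¼)*(-10)² = -791 - (-9*1)*(¼)*100 = -791 - (-9)*25 = -791 - 1*(-225) = -791 + 225 = -566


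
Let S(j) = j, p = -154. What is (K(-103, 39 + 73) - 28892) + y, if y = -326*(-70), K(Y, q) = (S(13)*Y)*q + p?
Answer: -156194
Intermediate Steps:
K(Y, q) = -154 + 13*Y*q (K(Y, q) = (13*Y)*q - 154 = 13*Y*q - 154 = -154 + 13*Y*q)
y = 22820
(K(-103, 39 + 73) - 28892) + y = ((-154 + 13*(-103)*(39 + 73)) - 28892) + 22820 = ((-154 + 13*(-103)*112) - 28892) + 22820 = ((-154 - 149968) - 28892) + 22820 = (-150122 - 28892) + 22820 = -179014 + 22820 = -156194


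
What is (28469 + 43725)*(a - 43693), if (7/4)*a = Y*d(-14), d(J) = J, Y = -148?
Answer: -3068894746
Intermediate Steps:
a = 1184 (a = 4*(-148*(-14))/7 = (4/7)*2072 = 1184)
(28469 + 43725)*(a - 43693) = (28469 + 43725)*(1184 - 43693) = 72194*(-42509) = -3068894746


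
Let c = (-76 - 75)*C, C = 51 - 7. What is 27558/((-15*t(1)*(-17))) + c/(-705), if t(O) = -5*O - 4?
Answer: -10322/3995 ≈ -2.5837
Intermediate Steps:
t(O) = -4 - 5*O
C = 44
c = -6644 (c = (-76 - 75)*44 = -151*44 = -6644)
27558/((-15*t(1)*(-17))) + c/(-705) = 27558/((-15*(-4 - 5*1)*(-17))) - 6644/(-705) = 27558/((-15*(-4 - 5)*(-17))) - 6644*(-1/705) = 27558/((-15*(-9)*(-17))) + 6644/705 = 27558/((135*(-17))) + 6644/705 = 27558/(-2295) + 6644/705 = 27558*(-1/2295) + 6644/705 = -3062/255 + 6644/705 = -10322/3995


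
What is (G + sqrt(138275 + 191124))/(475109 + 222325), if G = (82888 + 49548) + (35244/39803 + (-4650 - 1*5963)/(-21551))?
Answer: 113604048150191/598255016533602 + sqrt(329399)/697434 ≈ 0.19072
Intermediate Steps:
G = 113604048150191/857794453 (G = 132436 + (35244*(1/39803) + (-4650 - 5963)*(-1/21551)) = 132436 + (35244/39803 - 10613*(-1/21551)) = 132436 + (35244/39803 + 10613/21551) = 132436 + 1181972683/857794453 = 113604048150191/857794453 ≈ 1.3244e+5)
(G + sqrt(138275 + 191124))/(475109 + 222325) = (113604048150191/857794453 + sqrt(138275 + 191124))/(475109 + 222325) = (113604048150191/857794453 + sqrt(329399))/697434 = (113604048150191/857794453 + sqrt(329399))*(1/697434) = 113604048150191/598255016533602 + sqrt(329399)/697434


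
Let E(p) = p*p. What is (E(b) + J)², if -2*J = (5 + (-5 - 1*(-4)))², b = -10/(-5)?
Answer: 16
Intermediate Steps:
b = 2 (b = -10*(-⅕) = 2)
J = -8 (J = -(5 + (-5 - 1*(-4)))²/2 = -(5 + (-5 + 4))²/2 = -(5 - 1)²/2 = -½*4² = -½*16 = -8)
E(p) = p²
(E(b) + J)² = (2² - 8)² = (4 - 8)² = (-4)² = 16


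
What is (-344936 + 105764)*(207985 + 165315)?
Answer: -89282907600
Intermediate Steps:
(-344936 + 105764)*(207985 + 165315) = -239172*373300 = -89282907600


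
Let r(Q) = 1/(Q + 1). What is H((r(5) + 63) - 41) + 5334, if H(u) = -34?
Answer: 5300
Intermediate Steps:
r(Q) = 1/(1 + Q)
H((r(5) + 63) - 41) + 5334 = -34 + 5334 = 5300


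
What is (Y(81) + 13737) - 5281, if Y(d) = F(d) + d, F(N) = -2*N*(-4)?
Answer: 9185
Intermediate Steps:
F(N) = 8*N
Y(d) = 9*d (Y(d) = 8*d + d = 9*d)
(Y(81) + 13737) - 5281 = (9*81 + 13737) - 5281 = (729 + 13737) - 5281 = 14466 - 5281 = 9185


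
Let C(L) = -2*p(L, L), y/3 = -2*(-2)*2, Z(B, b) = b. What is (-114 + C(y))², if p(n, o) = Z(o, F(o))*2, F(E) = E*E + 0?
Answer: 5846724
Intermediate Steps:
F(E) = E² (F(E) = E² + 0 = E²)
p(n, o) = 2*o² (p(n, o) = o²*2 = 2*o²)
y = 24 (y = 3*(-2*(-2)*2) = 3*(4*2) = 3*8 = 24)
C(L) = -4*L²
(-114 + C(y))² = (-114 - 4*24²)² = (-114 - 4*576)² = (-114 - 2304)² = (-2418)² = 5846724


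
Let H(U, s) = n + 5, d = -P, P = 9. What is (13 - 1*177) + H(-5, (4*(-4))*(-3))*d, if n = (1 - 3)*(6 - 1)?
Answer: -119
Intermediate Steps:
n = -10 (n = -2*5 = -10)
d = -9 (d = -1*9 = -9)
H(U, s) = -5 (H(U, s) = -10 + 5 = -5)
(13 - 1*177) + H(-5, (4*(-4))*(-3))*d = (13 - 1*177) - 5*(-9) = (13 - 177) + 45 = -164 + 45 = -119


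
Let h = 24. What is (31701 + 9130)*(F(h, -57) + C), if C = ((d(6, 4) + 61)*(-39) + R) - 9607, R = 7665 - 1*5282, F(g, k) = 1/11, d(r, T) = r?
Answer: -4418159186/11 ≈ -4.0165e+8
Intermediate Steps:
F(g, k) = 1/11
R = 2383 (R = 7665 - 5282 = 2383)
C = -9837 (C = ((6 + 61)*(-39) + 2383) - 9607 = (67*(-39) + 2383) - 9607 = (-2613 + 2383) - 9607 = -230 - 9607 = -9837)
(31701 + 9130)*(F(h, -57) + C) = (31701 + 9130)*(1/11 - 9837) = 40831*(-108206/11) = -4418159186/11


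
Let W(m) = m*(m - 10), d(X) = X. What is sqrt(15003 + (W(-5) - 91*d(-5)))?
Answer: 7*sqrt(317) ≈ 124.63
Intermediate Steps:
W(m) = m*(-10 + m)
sqrt(15003 + (W(-5) - 91*d(-5))) = sqrt(15003 + (-5*(-10 - 5) - 91*(-5))) = sqrt(15003 + (-5*(-15) + 455)) = sqrt(15003 + (75 + 455)) = sqrt(15003 + 530) = sqrt(15533) = 7*sqrt(317)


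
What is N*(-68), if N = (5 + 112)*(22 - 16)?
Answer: -47736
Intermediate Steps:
N = 702 (N = 117*6 = 702)
N*(-68) = 702*(-68) = -47736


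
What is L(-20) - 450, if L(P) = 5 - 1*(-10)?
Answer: -435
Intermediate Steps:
L(P) = 15 (L(P) = 5 + 10 = 15)
L(-20) - 450 = 15 - 450 = -435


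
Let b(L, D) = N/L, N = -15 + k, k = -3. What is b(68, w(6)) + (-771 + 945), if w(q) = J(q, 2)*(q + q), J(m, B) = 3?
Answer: 5907/34 ≈ 173.74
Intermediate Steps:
N = -18 (N = -15 - 3 = -18)
w(q) = 6*q (w(q) = 3*(q + q) = 3*(2*q) = 6*q)
b(L, D) = -18/L
b(68, w(6)) + (-771 + 945) = -18/68 + (-771 + 945) = -18*1/68 + 174 = -9/34 + 174 = 5907/34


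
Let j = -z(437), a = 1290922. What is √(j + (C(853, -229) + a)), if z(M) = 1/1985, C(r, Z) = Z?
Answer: 2*√1271405205985/1985 ≈ 1136.1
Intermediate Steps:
z(M) = 1/1985
j = -1/1985 (j = -1*1/1985 = -1/1985 ≈ -0.00050378)
√(j + (C(853, -229) + a)) = √(-1/1985 + (-229 + 1290922)) = √(-1/1985 + 1290693) = √(2562025604/1985) = 2*√1271405205985/1985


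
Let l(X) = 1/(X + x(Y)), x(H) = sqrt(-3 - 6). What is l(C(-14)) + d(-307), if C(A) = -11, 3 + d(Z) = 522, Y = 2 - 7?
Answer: 67459/130 - 3*I/130 ≈ 518.92 - 0.023077*I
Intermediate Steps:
Y = -5
x(H) = 3*I (x(H) = sqrt(-9) = 3*I)
d(Z) = 519 (d(Z) = -3 + 522 = 519)
l(X) = 1/(X + 3*I)
l(C(-14)) + d(-307) = 1/(-11 + 3*I) + 519 = (-11 - 3*I)/130 + 519 = 519 + (-11 - 3*I)/130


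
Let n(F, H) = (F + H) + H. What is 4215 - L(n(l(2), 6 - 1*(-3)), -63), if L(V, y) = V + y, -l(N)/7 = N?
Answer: 4274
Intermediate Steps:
l(N) = -7*N
n(F, H) = F + 2*H
4215 - L(n(l(2), 6 - 1*(-3)), -63) = 4215 - ((-7*2 + 2*(6 - 1*(-3))) - 63) = 4215 - ((-14 + 2*(6 + 3)) - 63) = 4215 - ((-14 + 2*9) - 63) = 4215 - ((-14 + 18) - 63) = 4215 - (4 - 63) = 4215 - 1*(-59) = 4215 + 59 = 4274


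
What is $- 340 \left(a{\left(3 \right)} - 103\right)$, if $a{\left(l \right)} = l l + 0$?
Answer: $31960$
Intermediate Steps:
$a{\left(l \right)} = l^{2}$ ($a{\left(l \right)} = l^{2} + 0 = l^{2}$)
$- 340 \left(a{\left(3 \right)} - 103\right) = - 340 \left(3^{2} - 103\right) = - 340 \left(9 - 103\right) = \left(-340\right) \left(-94\right) = 31960$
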